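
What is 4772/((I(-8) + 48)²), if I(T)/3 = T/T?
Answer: 4772/2601 ≈ 1.8347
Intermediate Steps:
I(T) = 3 (I(T) = 3*(T/T) = 3*1 = 3)
4772/((I(-8) + 48)²) = 4772/((3 + 48)²) = 4772/(51²) = 4772/2601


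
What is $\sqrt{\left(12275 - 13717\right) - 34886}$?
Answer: $2 i \sqrt{9082} \approx 190.6 i$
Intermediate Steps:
$\sqrt{\left(12275 - 13717\right) - 34886} = \sqrt{-1442 - 34886} = \sqrt{-36328} = 2 i \sqrt{9082}$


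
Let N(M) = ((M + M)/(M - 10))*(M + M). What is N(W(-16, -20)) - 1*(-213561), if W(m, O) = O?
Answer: 640523/3 ≈ 2.1351e+5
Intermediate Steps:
N(M) = 4*M²/(-10 + M) (N(M) = ((2*M)/(-10 + M))*(2*M) = (2*M/(-10 + M))*(2*M) = 4*M²/(-10 + M))
N(W(-16, -20)) - 1*(-213561) = 4*(-20)²/(-10 - 20) - 1*(-213561) = 4*400/(-30) + 213561 = 4*400*(-1/30) + 213561 = -160/3 + 213561 = 640523/3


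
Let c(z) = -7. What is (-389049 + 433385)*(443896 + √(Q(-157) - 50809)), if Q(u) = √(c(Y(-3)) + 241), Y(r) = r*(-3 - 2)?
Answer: 19680573056 + 44336*√(-50809 + 3*√26) ≈ 1.9681e+10 + 9.9922e+6*I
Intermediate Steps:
Y(r) = -5*r (Y(r) = r*(-5) = -5*r)
Q(u) = 3*√26 (Q(u) = √(-7 + 241) = √234 = 3*√26)
(-389049 + 433385)*(443896 + √(Q(-157) - 50809)) = (-389049 + 433385)*(443896 + √(3*√26 - 50809)) = 44336*(443896 + √(-50809 + 3*√26)) = 19680573056 + 44336*√(-50809 + 3*√26)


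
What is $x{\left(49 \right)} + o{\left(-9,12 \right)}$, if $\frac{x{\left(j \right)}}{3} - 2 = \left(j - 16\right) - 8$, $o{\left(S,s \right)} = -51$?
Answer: $30$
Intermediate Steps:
$x{\left(j \right)} = -66 + 3 j$ ($x{\left(j \right)} = 6 + 3 \left(\left(j - 16\right) - 8\right) = 6 + 3 \left(\left(-16 + j\right) - 8\right) = 6 + 3 \left(-24 + j\right) = 6 + \left(-72 + 3 j\right) = -66 + 3 j$)
$x{\left(49 \right)} + o{\left(-9,12 \right)} = \left(-66 + 3 \cdot 49\right) - 51 = \left(-66 + 147\right) - 51 = 81 - 51 = 30$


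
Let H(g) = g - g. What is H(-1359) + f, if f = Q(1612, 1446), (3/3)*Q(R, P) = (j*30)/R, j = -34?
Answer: -255/403 ≈ -0.63275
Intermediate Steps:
Q(R, P) = -1020/R (Q(R, P) = (-34*30)/R = -1020/R)
H(g) = 0
f = -255/403 (f = -1020/1612 = -1020*1/1612 = -255/403 ≈ -0.63275)
H(-1359) + f = 0 - 255/403 = -255/403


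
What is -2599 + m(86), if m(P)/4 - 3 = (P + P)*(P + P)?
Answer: 115749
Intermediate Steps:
m(P) = 12 + 16*P**2 (m(P) = 12 + 4*((P + P)*(P + P)) = 12 + 4*((2*P)*(2*P)) = 12 + 4*(4*P**2) = 12 + 16*P**2)
-2599 + m(86) = -2599 + (12 + 16*86**2) = -2599 + (12 + 16*7396) = -2599 + (12 + 118336) = -2599 + 118348 = 115749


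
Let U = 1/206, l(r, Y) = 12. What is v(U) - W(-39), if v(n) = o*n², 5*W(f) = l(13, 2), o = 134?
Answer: -254281/106090 ≈ -2.3968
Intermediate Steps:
U = 1/206 ≈ 0.0048544
W(f) = 12/5 (W(f) = (⅕)*12 = 12/5)
v(n) = 134*n²
v(U) - W(-39) = 134*(1/206)² - 1*12/5 = 134*(1/42436) - 12/5 = 67/21218 - 12/5 = -254281/106090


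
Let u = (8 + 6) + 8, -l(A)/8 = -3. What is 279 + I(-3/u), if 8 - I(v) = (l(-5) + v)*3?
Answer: 4739/22 ≈ 215.41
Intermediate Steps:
l(A) = 24 (l(A) = -8*(-3) = 24)
u = 22 (u = 14 + 8 = 22)
I(v) = -64 - 3*v (I(v) = 8 - (24 + v)*3 = 8 - (72 + 3*v) = 8 + (-72 - 3*v) = -64 - 3*v)
279 + I(-3/u) = 279 + (-64 - (-9)/22) = 279 + (-64 - 3*(-3/22)) = 279 + (-64 + 9/22) = 279 - 1399/22 = 4739/22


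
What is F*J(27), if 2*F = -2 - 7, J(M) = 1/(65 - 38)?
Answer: -1/6 ≈ -0.16667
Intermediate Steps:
J(M) = 1/27
F = -9/2 (F = (-2 - 7)/2 = (1/2)*(-9) = -9/2 ≈ -4.5000)
F*J(27) = -9/2*1/27 = -1/6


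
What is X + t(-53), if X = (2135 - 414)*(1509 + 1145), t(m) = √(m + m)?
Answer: 4567534 + I*√106 ≈ 4.5675e+6 + 10.296*I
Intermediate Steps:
t(m) = √2*√m (t(m) = √(2*m) = √2*√m)
X = 4567534 (X = 1721*2654 = 4567534)
X + t(-53) = 4567534 + √2*√(-53) = 4567534 + √2*(I*√53) = 4567534 + I*√106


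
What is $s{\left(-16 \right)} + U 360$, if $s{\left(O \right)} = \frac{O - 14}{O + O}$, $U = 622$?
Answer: $\frac{3582735}{16} \approx 2.2392 \cdot 10^{5}$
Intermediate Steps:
$s{\left(O \right)} = \frac{-14 + O}{2 O}$
$s{\left(-16 \right)} + U 360 = \frac{-14 - 16}{2 \left(-16\right)} + 622 \cdot 360 = \frac{1}{2} \left(- \frac{1}{16}\right) \left(-30\right) + 223920 = \frac{15}{16} + 223920 = \frac{3582735}{16}$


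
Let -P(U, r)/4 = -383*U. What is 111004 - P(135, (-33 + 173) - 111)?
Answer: -95816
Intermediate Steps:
P(U, r) = 1532*U (P(U, r) = -(-1532)*U = 1532*U)
111004 - P(135, (-33 + 173) - 111) = 111004 - 1532*135 = 111004 - 1*206820 = 111004 - 206820 = -95816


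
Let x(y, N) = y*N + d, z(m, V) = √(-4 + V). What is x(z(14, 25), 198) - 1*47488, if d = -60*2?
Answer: -47608 + 198*√21 ≈ -46701.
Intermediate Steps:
d = -120
x(y, N) = -120 + N*y (x(y, N) = y*N - 120 = N*y - 120 = -120 + N*y)
x(z(14, 25), 198) - 1*47488 = (-120 + 198*√(-4 + 25)) - 1*47488 = (-120 + 198*√21) - 47488 = -47608 + 198*√21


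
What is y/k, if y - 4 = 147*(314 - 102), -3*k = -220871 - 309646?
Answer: 31168/176839 ≈ 0.17625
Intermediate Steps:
k = 176839 (k = -(-220871 - 309646)/3 = -1/3*(-530517) = 176839)
y = 31168 (y = 4 + 147*(314 - 102) = 4 + 147*212 = 4 + 31164 = 31168)
y/k = 31168/176839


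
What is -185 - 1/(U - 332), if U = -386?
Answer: -132829/718 ≈ -185.00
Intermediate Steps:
-185 - 1/(U - 332) = -185 - 1/(-386 - 332) = -185 - 1/(-718) = -185 - 1*(-1/718) = -185 + 1/718 = -132829/718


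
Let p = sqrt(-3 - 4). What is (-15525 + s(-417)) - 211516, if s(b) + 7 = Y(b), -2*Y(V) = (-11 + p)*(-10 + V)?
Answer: -458793/2 + 427*I*sqrt(7)/2 ≈ -2.294e+5 + 564.87*I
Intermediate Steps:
p = I*sqrt(7) (p = sqrt(-7) = I*sqrt(7) ≈ 2.6458*I)
Y(V) = -(-11 + I*sqrt(7))*(-10 + V)/2
s(b) = -62 + 11*b/2 + 5*I*sqrt(7) - I*b*sqrt(7)/2 (s(b) = -7 + (-55 + 11*b/2 + 5*I*sqrt(7) - I*b*sqrt(7)/2) = -62 + 11*b/2 + 5*I*sqrt(7) - I*b*sqrt(7)/2)
(-15525 + s(-417)) - 211516 = (-15525 + (-62 + (11/2)*(-417) + 5*I*sqrt(7) - 1/2*I*(-417)*sqrt(7))) - 211516 = (-15525 + (-62 - 4587/2 + 5*I*sqrt(7) + 417*I*sqrt(7)/2)) - 211516 = (-15525 + (-4711/2 + 427*I*sqrt(7)/2)) - 211516 = (-35761/2 + 427*I*sqrt(7)/2) - 211516 = -458793/2 + 427*I*sqrt(7)/2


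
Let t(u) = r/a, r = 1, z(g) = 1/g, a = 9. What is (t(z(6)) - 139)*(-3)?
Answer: 1250/3 ≈ 416.67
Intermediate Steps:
t(u) = 1/9
(t(z(6)) - 139)*(-3) = (1/9 - 139)*(-3) = -1250/9*(-3) = 1250/3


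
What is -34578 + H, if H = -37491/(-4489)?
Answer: -155183151/4489 ≈ -34570.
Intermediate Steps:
H = 37491/4489 (H = -37491*(-1/4489) = 37491/4489 ≈ 8.3517)
-34578 + H = -34578 + 37491/4489 = -155183151/4489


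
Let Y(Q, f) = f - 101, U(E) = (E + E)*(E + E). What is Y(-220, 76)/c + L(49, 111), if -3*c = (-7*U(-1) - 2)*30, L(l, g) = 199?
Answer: 2387/12 ≈ 198.92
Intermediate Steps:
U(E) = 4*E**2 (U(E) = (2*E)*(2*E) = 4*E**2)
Y(Q, f) = -101 + f
c = 300 (c = -(-28*(-1)**2 - 2)*30/3 = -(-28 - 2)*30/3 = -(-10)*30 = -1/3*(-900) = 300)
Y(-220, 76)/c + L(49, 111) = (-101 + 76)/300 + 199 = -25*1/300 + 199 = -1/12 + 199 = 2387/12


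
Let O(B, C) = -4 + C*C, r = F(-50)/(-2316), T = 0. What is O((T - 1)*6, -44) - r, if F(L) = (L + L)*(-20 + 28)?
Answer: 1118428/579 ≈ 1931.7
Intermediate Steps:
F(L) = 16*L (F(L) = (2*L)*8 = 16*L)
r = 200/579 (r = (16*(-50))/(-2316) = -800*(-1/2316) = 200/579 ≈ 0.34542)
O(B, C) = -4 + C**2
O((T - 1)*6, -44) - r = (-4 + (-44)**2) - 1*200/579 = (-4 + 1936) - 200/579 = 1932 - 200/579 = 1118428/579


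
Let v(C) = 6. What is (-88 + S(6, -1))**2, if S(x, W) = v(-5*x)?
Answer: 6724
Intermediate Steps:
S(x, W) = 6
(-88 + S(6, -1))**2 = (-88 + 6)**2 = (-82)**2 = 6724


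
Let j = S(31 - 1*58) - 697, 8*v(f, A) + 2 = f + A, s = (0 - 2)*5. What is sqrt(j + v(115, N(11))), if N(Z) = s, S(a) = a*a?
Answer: sqrt(718)/4 ≈ 6.6989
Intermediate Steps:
S(a) = a**2
s = -10 (s = -2*5 = -10)
N(Z) = -10
v(f, A) = -1/4 + A/8 + f/8 (v(f, A) = -1/4 + (f + A)/8 = -1/4 + (A + f)/8 = -1/4 + (A/8 + f/8) = -1/4 + A/8 + f/8)
j = 32 (j = (31 - 1*58)**2 - 697 = (31 - 58)**2 - 697 = (-27)**2 - 697 = 729 - 697 = 32)
sqrt(j + v(115, N(11))) = sqrt(32 + (-1/4 + (1/8)*(-10) + (1/8)*115)) = sqrt(32 + (-1/4 - 5/4 + 115/8)) = sqrt(32 + 103/8) = sqrt(359/8) = sqrt(718)/4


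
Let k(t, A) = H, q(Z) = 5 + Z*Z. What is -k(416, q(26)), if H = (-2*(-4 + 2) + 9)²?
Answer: -169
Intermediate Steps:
H = 169 (H = (-2*(-2) + 9)² = (4 + 9)² = 13² = 169)
q(Z) = 5 + Z²
k(t, A) = 169
-k(416, q(26)) = -1*169 = -169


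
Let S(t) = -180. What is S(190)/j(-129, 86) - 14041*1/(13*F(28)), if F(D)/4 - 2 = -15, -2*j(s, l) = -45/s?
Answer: 711673/676 ≈ 1052.8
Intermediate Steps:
j(s, l) = 45/(2*s) (j(s, l) = -(-45)/(2*s) = 45/(2*s))
F(D) = -52 (F(D) = 8 + 4*(-15) = 8 - 60 = -52)
S(190)/j(-129, 86) - 14041*1/(13*F(28)) = -180/((45/2)/(-129)) - 14041/(13*(-52)) = -180/((45/2)*(-1/129)) - 14041/(-676) = -180/(-15/86) - 14041*(-1/676) = -180*(-86/15) + 14041/676 = 1032 + 14041/676 = 711673/676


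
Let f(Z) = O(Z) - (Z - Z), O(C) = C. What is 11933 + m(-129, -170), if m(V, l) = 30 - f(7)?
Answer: 11956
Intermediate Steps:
f(Z) = Z (f(Z) = Z - (Z - Z) = Z - 1*0 = Z + 0 = Z)
m(V, l) = 23 (m(V, l) = 30 - 1*7 = 30 - 7 = 23)
11933 + m(-129, -170) = 11933 + 23 = 11956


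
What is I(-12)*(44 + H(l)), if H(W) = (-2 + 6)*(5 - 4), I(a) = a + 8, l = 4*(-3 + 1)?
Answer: -192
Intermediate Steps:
l = -8 (l = 4*(-2) = -8)
I(a) = 8 + a
H(W) = 4 (H(W) = 4*1 = 4)
I(-12)*(44 + H(l)) = (8 - 12)*(44 + 4) = -4*48 = -192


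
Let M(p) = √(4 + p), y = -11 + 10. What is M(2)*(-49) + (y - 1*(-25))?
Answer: 24 - 49*√6 ≈ -96.025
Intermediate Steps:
y = -1
M(2)*(-49) + (y - 1*(-25)) = √(4 + 2)*(-49) + (-1 - 1*(-25)) = √6*(-49) + (-1 + 25) = -49*√6 + 24 = 24 - 49*√6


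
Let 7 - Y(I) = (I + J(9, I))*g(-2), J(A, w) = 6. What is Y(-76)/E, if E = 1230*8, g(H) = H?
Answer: -133/9840 ≈ -0.013516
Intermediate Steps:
Y(I) = 19 + 2*I (Y(I) = 7 - (I + 6)*(-2) = 7 - (6 + I)*(-2) = 7 - (-12 - 2*I) = 7 + (12 + 2*I) = 19 + 2*I)
E = 9840
Y(-76)/E = (19 + 2*(-76))/9840 = (19 - 152)*(1/9840) = -133*1/9840 = -133/9840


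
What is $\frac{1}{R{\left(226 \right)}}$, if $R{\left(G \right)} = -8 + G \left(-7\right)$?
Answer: $- \frac{1}{1590} \approx -0.00062893$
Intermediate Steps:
$R{\left(G \right)} = -8 - 7 G$
$\frac{1}{R{\left(226 \right)}} = \frac{1}{-8 - 1582} = \frac{1}{-1590} = - \frac{1}{1590}$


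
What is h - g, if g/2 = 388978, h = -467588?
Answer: -1245544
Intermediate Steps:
g = 777956 (g = 2*388978 = 777956)
h - g = -467588 - 1*777956 = -467588 - 777956 = -1245544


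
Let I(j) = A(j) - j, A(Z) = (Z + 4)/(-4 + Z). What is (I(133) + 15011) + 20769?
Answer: 4598600/129 ≈ 35648.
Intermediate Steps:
A(Z) = (4 + Z)/(-4 + Z)
I(j) = -j + (4 + j)/(-4 + j) (I(j) = (4 + j)/(-4 + j) - j = -j + (4 + j)/(-4 + j))
(I(133) + 15011) + 20769 = ((4 + 133 - 1*133*(-4 + 133))/(-4 + 133) + 15011) + 20769 = ((4 + 133 - 1*133*129)/129 + 15011) + 20769 = ((4 + 133 - 17157)/129 + 15011) + 20769 = ((1/129)*(-17020) + 15011) + 20769 = (-17020/129 + 15011) + 20769 = 1919399/129 + 20769 = 4598600/129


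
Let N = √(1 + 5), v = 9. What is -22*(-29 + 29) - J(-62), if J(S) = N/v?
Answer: -√6/9 ≈ -0.27217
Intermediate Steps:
N = √6 ≈ 2.4495
J(S) = √6/9
-22*(-29 + 29) - J(-62) = -22*(-29 + 29) - √6/9 = -22*0 - √6/9 = 0 - √6/9 = -√6/9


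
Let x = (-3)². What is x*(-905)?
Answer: -8145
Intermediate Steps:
x = 9
x*(-905) = 9*(-905) = -8145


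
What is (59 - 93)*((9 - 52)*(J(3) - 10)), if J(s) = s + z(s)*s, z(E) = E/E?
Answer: -5848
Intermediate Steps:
z(E) = 1
J(s) = 2*s (J(s) = s + 1*s = s + s = 2*s)
(59 - 93)*((9 - 52)*(J(3) - 10)) = (59 - 93)*((9 - 52)*(2*3 - 10)) = -(-1462)*(6 - 10) = -(-1462)*(-4) = -34*172 = -5848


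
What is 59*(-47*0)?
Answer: 0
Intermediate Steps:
59*(-47*0) = 59*0 = 0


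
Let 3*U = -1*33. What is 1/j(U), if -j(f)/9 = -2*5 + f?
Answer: 1/189 ≈ 0.0052910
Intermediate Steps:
U = -11 (U = (-1*33)/3 = (⅓)*(-33) = -11)
j(f) = 90 - 9*f (j(f) = -9*(-2*5 + f) = -9*(-10 + f) = 90 - 9*f)
1/j(U) = 1/(90 - 9*(-11)) = 1/(90 + 99) = 1/189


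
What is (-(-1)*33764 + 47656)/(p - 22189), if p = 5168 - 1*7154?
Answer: -16284/4835 ≈ -3.3679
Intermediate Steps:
p = -1986 (p = 5168 - 7154 = -1986)
(-(-1)*33764 + 47656)/(p - 22189) = (-(-1)*33764 + 47656)/(-1986 - 22189) = (-1*(-33764) + 47656)/(-24175) = (33764 + 47656)*(-1/24175) = 81420*(-1/24175) = -16284/4835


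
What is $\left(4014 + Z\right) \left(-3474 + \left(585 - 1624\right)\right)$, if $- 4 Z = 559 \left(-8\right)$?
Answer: $-23160716$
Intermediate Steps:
$Z = 1118$ ($Z = - \frac{559 \left(-8\right)}{4} = \left(- \frac{1}{4}\right) \left(-4472\right) = 1118$)
$\left(4014 + Z\right) \left(-3474 + \left(585 - 1624\right)\right) = \left(4014 + 1118\right) \left(-3474 + \left(585 - 1624\right)\right) = 5132 \left(-3474 + \left(585 - 1624\right)\right) = 5132 \left(-3474 - 1039\right) = 5132 \left(-4513\right) = -23160716$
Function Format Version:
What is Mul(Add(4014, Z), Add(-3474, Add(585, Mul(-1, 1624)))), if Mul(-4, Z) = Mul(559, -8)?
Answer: -23160716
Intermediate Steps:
Z = 1118 (Z = Mul(Rational(-1, 4), Mul(559, -8)) = Mul(Rational(-1, 4), -4472) = 1118)
Mul(Add(4014, Z), Add(-3474, Add(585, Mul(-1, 1624)))) = Mul(Add(4014, 1118), Add(-3474, Add(585, Mul(-1, 1624)))) = Mul(5132, Add(-3474, Add(585, -1624))) = Mul(5132, Add(-3474, -1039)) = Mul(5132, -4513) = -23160716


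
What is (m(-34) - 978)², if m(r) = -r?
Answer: 891136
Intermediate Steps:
(m(-34) - 978)² = (-1*(-34) - 978)² = (34 - 978)² = (-944)² = 891136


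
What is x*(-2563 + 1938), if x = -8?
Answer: 5000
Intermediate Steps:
x*(-2563 + 1938) = -8*(-2563 + 1938) = -8*(-625) = 5000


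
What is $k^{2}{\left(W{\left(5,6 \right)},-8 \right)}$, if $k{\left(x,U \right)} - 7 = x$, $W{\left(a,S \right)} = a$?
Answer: $144$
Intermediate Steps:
$k{\left(x,U \right)} = 7 + x$
$k^{2}{\left(W{\left(5,6 \right)},-8 \right)} = \left(7 + 5\right)^{2} = 12^{2} = 144$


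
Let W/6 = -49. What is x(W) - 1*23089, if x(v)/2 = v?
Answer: -23677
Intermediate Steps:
W = -294 (W = 6*(-49) = -294)
x(v) = 2*v
x(W) - 1*23089 = 2*(-294) - 1*23089 = -588 - 23089 = -23677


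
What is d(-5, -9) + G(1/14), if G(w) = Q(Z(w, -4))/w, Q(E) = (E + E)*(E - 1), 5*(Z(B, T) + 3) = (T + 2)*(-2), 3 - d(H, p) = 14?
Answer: 4653/25 ≈ 186.12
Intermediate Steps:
d(H, p) = -11 (d(H, p) = 3 - 1*14 = 3 - 14 = -11)
Z(B, T) = -19/5 - 2*T/5 (Z(B, T) = -3 + ((T + 2)*(-2))/5 = -3 + ((2 + T)*(-2))/5 = -3 + (-4 - 2*T)/5 = -3 + (-⅘ - 2*T/5) = -19/5 - 2*T/5)
Q(E) = 2*E*(-1 + E) (Q(E) = (2*E)*(-1 + E) = 2*E*(-1 + E))
G(w) = 352/(25*w) (G(w) = (2*(-19/5 - ⅖*(-4))*(-1 + (-19/5 - ⅖*(-4))))/w = (2*(-19/5 + 8/5)*(-1 + (-19/5 + 8/5)))/w = (2*(-11/5)*(-1 - 11/5))/w = (2*(-11/5)*(-16/5))/w = 352/(25*w))
d(-5, -9) + G(1/14) = -11 + 352/(25*(1/14)) = -11 + (352/25)*14 = -11 + 4928/25 = 4653/25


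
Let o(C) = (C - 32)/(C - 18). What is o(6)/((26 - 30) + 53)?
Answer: 13/294 ≈ 0.044218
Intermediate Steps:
o(C) = (-32 + C)/(-18 + C)
o(6)/((26 - 30) + 53) = ((-32 + 6)/(-18 + 6))/((26 - 30) + 53) = (-26/(-12))/(-4 + 53) = (-1/12*(-26))/49 = (1/49)*(13/6) = 13/294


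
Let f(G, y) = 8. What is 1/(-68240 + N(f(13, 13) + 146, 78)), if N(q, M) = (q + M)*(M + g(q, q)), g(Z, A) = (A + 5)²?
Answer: 1/5815048 ≈ 1.7197e-7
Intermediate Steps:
g(Z, A) = (5 + A)²
N(q, M) = (M + q)*(M + (5 + q)²) (N(q, M) = (q + M)*(M + (5 + q)²) = (M + q)*(M + (5 + q)²))
1/(-68240 + N(f(13, 13) + 146, 78)) = 1/(-68240 + (78² + 78*(8 + 146) + 78*(5 + (8 + 146))² + (8 + 146)*(5 + (8 + 146))²)) = 1/(-68240 + (6084 + 78*154 + 78*(5 + 154)² + 154*(5 + 154)²)) = 1/(-68240 + (6084 + 12012 + 78*159² + 154*159²)) = 1/(-68240 + (6084 + 12012 + 78*25281 + 154*25281)) = 1/(-68240 + (6084 + 12012 + 1971918 + 3893274)) = 1/(-68240 + 5883288) = 1/5815048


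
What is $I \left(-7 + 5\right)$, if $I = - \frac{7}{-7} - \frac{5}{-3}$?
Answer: $- \frac{16}{3} \approx -5.3333$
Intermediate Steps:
$I = \frac{8}{3}$ ($I = \left(-7\right) \left(- \frac{1}{7}\right) - - \frac{5}{3} = 1 + \frac{5}{3} = \frac{8}{3} \approx 2.6667$)
$I \left(-7 + 5\right) = \frac{8 \left(-7 + 5\right)}{3} = \frac{8}{3} \left(-2\right) = - \frac{16}{3}$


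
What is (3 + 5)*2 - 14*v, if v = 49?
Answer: -670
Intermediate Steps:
(3 + 5)*2 - 14*v = (3 + 5)*2 - 14*49 = 8*2 - 686 = 16 - 686 = -670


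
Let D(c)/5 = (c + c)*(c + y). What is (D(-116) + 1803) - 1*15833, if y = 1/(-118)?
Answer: 7111850/59 ≈ 1.2054e+5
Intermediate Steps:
y = -1/118 ≈ -0.0084746
D(c) = 10*c*(-1/118 + c) (D(c) = 5*((c + c)*(c - 1/118)) = 5*((2*c)*(-1/118 + c)) = 5*(2*c*(-1/118 + c)) = 10*c*(-1/118 + c))
(D(-116) + 1803) - 1*15833 = ((5/59)*(-116)*(-1 + 118*(-116)) + 1803) - 1*15833 = ((5/59)*(-116)*(-1 - 13688) + 1803) - 15833 = ((5/59)*(-116)*(-13689) + 1803) - 15833 = (7939620/59 + 1803) - 15833 = 8045997/59 - 15833 = 7111850/59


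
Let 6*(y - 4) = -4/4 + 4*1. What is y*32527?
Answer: 292743/2 ≈ 1.4637e+5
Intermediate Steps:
y = 9/2 (y = 4 + (-4/4 + 4*1)/6 = 4 + (-4*¼ + 4)/6 = 4 + (-1 + 4)/6 = 4 + (⅙)*3 = 4 + ½ = 9/2 ≈ 4.5000)
y*32527 = (9/2)*32527 = 292743/2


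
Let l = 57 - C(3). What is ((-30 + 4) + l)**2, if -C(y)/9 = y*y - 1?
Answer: 10609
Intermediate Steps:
C(y) = 9 - 9*y**2 (C(y) = -9*(y*y - 1) = -9*(y**2 - 1) = -9*(-1 + y**2) = 9 - 9*y**2)
l = 129 (l = 57 - (9 - 9*3**2) = 57 - (9 - 9*9) = 57 - (9 - 81) = 57 - 1*(-72) = 57 + 72 = 129)
((-30 + 4) + l)**2 = ((-30 + 4) + 129)**2 = (-26 + 129)**2 = 103**2 = 10609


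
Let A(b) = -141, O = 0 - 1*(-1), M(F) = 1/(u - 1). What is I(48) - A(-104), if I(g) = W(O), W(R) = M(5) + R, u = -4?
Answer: 709/5 ≈ 141.80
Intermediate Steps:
M(F) = -⅕ (M(F) = 1/(-4 - 1) = 1/(-5) = -⅕)
O = 1 (O = 0 + 1 = 1)
W(R) = -⅕ + R
I(g) = ⅘ (I(g) = -⅕ + 1 = ⅘)
I(48) - A(-104) = ⅘ - 1*(-141) = ⅘ + 141 = 709/5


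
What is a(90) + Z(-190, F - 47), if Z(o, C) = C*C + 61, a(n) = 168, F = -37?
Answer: 7285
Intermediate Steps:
Z(o, C) = 61 + C² (Z(o, C) = C² + 61 = 61 + C²)
a(90) + Z(-190, F - 47) = 168 + (61 + (-37 - 47)²) = 168 + (61 + (-84)²) = 168 + (61 + 7056) = 168 + 7117 = 7285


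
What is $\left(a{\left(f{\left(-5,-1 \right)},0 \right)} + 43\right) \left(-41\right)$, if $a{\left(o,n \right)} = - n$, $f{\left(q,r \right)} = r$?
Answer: $-1763$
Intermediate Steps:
$\left(a{\left(f{\left(-5,-1 \right)},0 \right)} + 43\right) \left(-41\right) = \left(\left(-1\right) 0 + 43\right) \left(-41\right) = \left(0 + 43\right) \left(-41\right) = 43 \left(-41\right) = -1763$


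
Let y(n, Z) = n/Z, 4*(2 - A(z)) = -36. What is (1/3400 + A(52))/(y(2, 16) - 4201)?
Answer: -5343/2040425 ≈ -0.0026186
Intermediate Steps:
A(z) = 11 (A(z) = 2 - ¼*(-36) = 2 + 9 = 11)
(1/3400 + A(52))/(y(2, 16) - 4201) = (1/3400 + 11)/(2/16 - 4201) = (1/3400 + 11)/(2*(1/16) - 4201) = 37401/(3400*(⅛ - 4201)) = 37401/(3400*(-33607/8)) = (37401/3400)*(-8/33607) = -5343/2040425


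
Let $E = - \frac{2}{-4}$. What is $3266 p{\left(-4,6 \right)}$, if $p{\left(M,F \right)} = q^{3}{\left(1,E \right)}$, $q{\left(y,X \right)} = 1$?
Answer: $3266$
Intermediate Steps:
$E = \frac{1}{2}$ ($E = \left(-2\right) \left(- \frac{1}{4}\right) = \frac{1}{2} \approx 0.5$)
$p{\left(M,F \right)} = 1$ ($p{\left(M,F \right)} = 1^{3} = 1$)
$3266 p{\left(-4,6 \right)} = 3266 \cdot 1 = 3266$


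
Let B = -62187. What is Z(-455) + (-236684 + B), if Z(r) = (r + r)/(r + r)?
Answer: -298870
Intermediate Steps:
Z(r) = 1 (Z(r) = (2*r)/((2*r)) = (2*r)*(1/(2*r)) = 1)
Z(-455) + (-236684 + B) = 1 + (-236684 - 62187) = 1 - 298871 = -298870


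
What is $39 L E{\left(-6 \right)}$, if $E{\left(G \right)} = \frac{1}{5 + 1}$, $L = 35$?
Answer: $\frac{455}{2} \approx 227.5$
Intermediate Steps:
$E{\left(G \right)} = \frac{1}{6}$
$39 L E{\left(-6 \right)} = 39 \cdot 35 \cdot \frac{1}{6} = 1365 \cdot \frac{1}{6} = \frac{455}{2}$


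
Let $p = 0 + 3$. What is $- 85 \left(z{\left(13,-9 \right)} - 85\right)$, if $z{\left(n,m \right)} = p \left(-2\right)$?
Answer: $7735$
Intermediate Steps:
$p = 3$
$z{\left(n,m \right)} = -6$ ($z{\left(n,m \right)} = 3 \left(-2\right) = -6$)
$- 85 \left(z{\left(13,-9 \right)} - 85\right) = - 85 \left(-6 - 85\right) = \left(-85\right) \left(-91\right) = 7735$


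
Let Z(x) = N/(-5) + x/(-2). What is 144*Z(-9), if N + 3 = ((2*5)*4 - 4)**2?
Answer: -182952/5 ≈ -36590.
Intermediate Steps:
N = 1293 (N = -3 + ((2*5)*4 - 4)**2 = -3 + (10*4 - 4)**2 = -3 + (40 - 4)**2 = -3 + 36**2 = -3 + 1296 = 1293)
Z(x) = -1293/5 - x/2 (Z(x) = 1293/(-5) + x/(-2) = 1293*(-1/5) + x*(-1/2) = -1293/5 - x/2)
144*Z(-9) = 144*(-1293/5 - 1/2*(-9)) = 144*(-1293/5 + 9/2) = 144*(-2541/10) = -182952/5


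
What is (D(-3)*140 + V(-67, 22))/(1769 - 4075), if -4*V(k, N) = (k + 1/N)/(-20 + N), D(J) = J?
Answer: 72447/405856 ≈ 0.17850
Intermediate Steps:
V(k, N) = -(k + 1/N)/(4*(-20 + N))
(D(-3)*140 + V(-67, 22))/(1769 - 4075) = (-3*140 + (¼)*(-1 - 1*22*(-67))/(22*(-20 + 22)))/(1769 - 4075) = (-420 + (¼)*(1/22)*(-1 + 1474)/2)/(-2306) = (-420 + (¼)*(1/22)*(½)*1473)*(-1/2306) = (-420 + 1473/176)*(-1/2306) = -72447/176*(-1/2306) = 72447/405856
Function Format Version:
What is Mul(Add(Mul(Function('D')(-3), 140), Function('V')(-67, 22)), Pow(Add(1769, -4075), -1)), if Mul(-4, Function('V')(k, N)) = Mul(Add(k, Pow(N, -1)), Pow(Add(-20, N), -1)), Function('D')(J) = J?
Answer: Rational(72447, 405856) ≈ 0.17850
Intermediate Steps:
Function('V')(k, N) = Mul(Rational(-1, 4), Pow(Add(-20, N), -1), Add(k, Pow(N, -1))) (Function('V')(k, N) = Mul(Rational(-1, 4), Mul(Add(k, Pow(N, -1)), Pow(Add(-20, N), -1))) = Mul(Rational(-1, 4), Mul(Pow(Add(-20, N), -1), Add(k, Pow(N, -1)))) = Mul(Rational(-1, 4), Pow(Add(-20, N), -1), Add(k, Pow(N, -1))))
Mul(Add(Mul(Function('D')(-3), 140), Function('V')(-67, 22)), Pow(Add(1769, -4075), -1)) = Mul(Add(Mul(-3, 140), Mul(Rational(1, 4), Pow(22, -1), Pow(Add(-20, 22), -1), Add(-1, Mul(-1, 22, -67)))), Pow(Add(1769, -4075), -1)) = Mul(Add(-420, Mul(Rational(1, 4), Rational(1, 22), Pow(2, -1), Add(-1, 1474))), Pow(-2306, -1)) = Mul(Add(-420, Mul(Rational(1, 4), Rational(1, 22), Rational(1, 2), 1473)), Rational(-1, 2306)) = Mul(Add(-420, Rational(1473, 176)), Rational(-1, 2306)) = Mul(Rational(-72447, 176), Rational(-1, 2306)) = Rational(72447, 405856)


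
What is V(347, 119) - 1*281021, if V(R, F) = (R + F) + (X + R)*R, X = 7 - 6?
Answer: -159799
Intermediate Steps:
X = 1
V(R, F) = F + R + R*(1 + R) (V(R, F) = (R + F) + (1 + R)*R = (F + R) + R*(1 + R) = F + R + R*(1 + R))
V(347, 119) - 1*281021 = (119 + 347² + 2*347) - 1*281021 = (119 + 120409 + 694) - 281021 = 121222 - 281021 = -159799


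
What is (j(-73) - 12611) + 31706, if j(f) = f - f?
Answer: 19095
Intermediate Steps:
j(f) = 0
(j(-73) - 12611) + 31706 = (0 - 12611) + 31706 = -12611 + 31706 = 19095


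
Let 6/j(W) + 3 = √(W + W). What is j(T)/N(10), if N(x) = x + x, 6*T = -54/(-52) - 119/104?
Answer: -1404/14095 - 3*I*√858/14095 ≈ -0.09961 - 0.0062345*I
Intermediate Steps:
T = -11/624 (T = (-54/(-52) - 119/104)/6 = (-54*(-1/52) - 119*1/104)/6 = (27/26 - 119/104)/6 = (⅙)*(-11/104) = -11/624 ≈ -0.017628)
N(x) = 2*x
j(W) = 6/(-3 + √2*√W) (j(W) = 6/(-3 + √(W + W)) = 6/(-3 + √(2*W)) = 6/(-3 + √2*√W))
j(T)/N(10) = (6/(-3 + √2*√(-11/624)))/((2*10)) = (6/(-3 + √2*(I*√429/156)))/20 = (6/(-3 + I*√858/156))*(1/20) = 3/(10*(-3 + I*√858/156))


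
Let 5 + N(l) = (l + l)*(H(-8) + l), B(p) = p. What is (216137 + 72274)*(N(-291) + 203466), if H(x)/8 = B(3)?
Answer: 103497729405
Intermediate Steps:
H(x) = 24 (H(x) = 8*3 = 24)
N(l) = -5 + 2*l*(24 + l) (N(l) = -5 + (l + l)*(24 + l) = -5 + (2*l)*(24 + l) = -5 + 2*l*(24 + l))
(216137 + 72274)*(N(-291) + 203466) = (216137 + 72274)*((-5 + 2*(-291)² + 48*(-291)) + 203466) = 288411*((-5 + 2*84681 - 13968) + 203466) = 288411*((-5 + 169362 - 13968) + 203466) = 288411*(155389 + 203466) = 288411*358855 = 103497729405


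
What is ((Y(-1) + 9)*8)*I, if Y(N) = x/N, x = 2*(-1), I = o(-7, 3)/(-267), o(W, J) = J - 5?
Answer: 176/267 ≈ 0.65918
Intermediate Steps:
o(W, J) = -5 + J
I = 2/267 (I = (-5 + 3)/(-267) = -2*(-1/267) = 2/267 ≈ 0.0074906)
x = -2
Y(N) = -2/N
((Y(-1) + 9)*8)*I = ((-2/(-1) + 9)*8)*(2/267) = ((-2*(-1) + 9)*8)*(2/267) = ((2 + 9)*8)*(2/267) = (11*8)*(2/267) = 88*(2/267) = 176/267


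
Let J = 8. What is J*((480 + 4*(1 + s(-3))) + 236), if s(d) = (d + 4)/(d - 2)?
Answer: 28768/5 ≈ 5753.6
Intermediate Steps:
s(d) = (4 + d)/(-2 + d)
J*((480 + 4*(1 + s(-3))) + 236) = 8*((480 + 4*(1 + (4 - 3)/(-2 - 3))) + 236) = 8*((480 + 4*(1 + 1/(-5))) + 236) = 8*((480 + 4*(1 - 1/5*1)) + 236) = 8*((480 + 4*(1 - 1/5)) + 236) = 8*((480 + 4*(4/5)) + 236) = 8*((480 + 16/5) + 236) = 8*(2416/5 + 236) = 8*(3596/5) = 28768/5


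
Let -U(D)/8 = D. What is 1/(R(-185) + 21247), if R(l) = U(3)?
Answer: 1/21223 ≈ 4.7119e-5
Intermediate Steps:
U(D) = -8*D
R(l) = -24 (R(l) = -8*3 = -24)
1/(R(-185) + 21247) = 1/(-24 + 21247) = 1/21223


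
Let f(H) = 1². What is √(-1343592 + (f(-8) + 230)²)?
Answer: 69*I*√271 ≈ 1135.9*I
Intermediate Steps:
f(H) = 1
√(-1343592 + (f(-8) + 230)²) = √(-1343592 + (1 + 230)²) = √(-1343592 + 231²) = √(-1343592 + 53361) = √(-1290231) = 69*I*√271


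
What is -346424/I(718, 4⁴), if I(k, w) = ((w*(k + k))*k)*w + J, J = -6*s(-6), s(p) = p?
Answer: -86606/16892690441 ≈ -5.1268e-6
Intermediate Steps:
J = 36 (J = -6*(-6) = 36)
I(k, w) = 36 + 2*k²*w² (I(k, w) = ((w*(k + k))*k)*w + 36 = ((w*(2*k))*k)*w + 36 = ((2*k*w)*k)*w + 36 = (2*w*k²)*w + 36 = 2*k²*w² + 36 = 36 + 2*k²*w²)
-346424/I(718, 4⁴) = -346424/(36 + 2*718²*(4⁴)²) = -346424/(36 + 2*515524*256²) = -346424/(36 + 2*515524*65536) = -346424/(36 + 67570761728) = -346424/67570761764 = -346424*1/67570761764 = -86606/16892690441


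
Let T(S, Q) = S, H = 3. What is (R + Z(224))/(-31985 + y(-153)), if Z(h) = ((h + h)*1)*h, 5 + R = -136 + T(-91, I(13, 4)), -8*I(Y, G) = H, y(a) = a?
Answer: -50060/16069 ≈ -3.1153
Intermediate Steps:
I(Y, G) = -3/8 (I(Y, G) = -1/8*3 = -3/8)
R = -232 (R = -5 + (-136 - 91) = -5 - 227 = -232)
Z(h) = 2*h**2 (Z(h) = ((2*h)*1)*h = (2*h)*h = 2*h**2)
(R + Z(224))/(-31985 + y(-153)) = (-232 + 2*224**2)/(-31985 - 153) = (-232 + 2*50176)/(-32138) = (-232 + 100352)*(-1/32138) = 100120*(-1/32138) = -50060/16069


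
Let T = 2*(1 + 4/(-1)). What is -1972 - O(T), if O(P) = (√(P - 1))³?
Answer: -1972 + 7*I*√7 ≈ -1972.0 + 18.52*I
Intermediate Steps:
T = -6 (T = 2*(1 + 4*(-1)) = 2*(1 - 4) = 2*(-3) = -6)
O(P) = (-1 + P)^(3/2) (O(P) = (√(-1 + P))³ = (-1 + P)^(3/2))
-1972 - O(T) = -1972 - (-1 - 6)^(3/2) = -1972 - (-7)^(3/2) = -1972 - (-7)*I*√7 = -1972 + 7*I*√7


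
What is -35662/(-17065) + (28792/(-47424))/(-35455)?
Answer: 1499080429963/717334920120 ≈ 2.0898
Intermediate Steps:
-35662/(-17065) + (28792/(-47424))/(-35455) = -35662*(-1/17065) + (28792*(-1/47424))*(-1/35455) = 35662/17065 - 3599/5928*(-1/35455) = 35662/17065 + 3599/210177240 = 1499080429963/717334920120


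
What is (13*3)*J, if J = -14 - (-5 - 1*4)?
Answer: -195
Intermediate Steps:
J = -5 (J = -14 - (-5 - 4) = -14 - 1*(-9) = -14 + 9 = -5)
(13*3)*J = (13*3)*(-5) = 39*(-5) = -195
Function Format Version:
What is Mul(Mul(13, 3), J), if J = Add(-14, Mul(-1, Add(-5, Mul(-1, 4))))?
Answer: -195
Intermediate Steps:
J = -5 (J = Add(-14, Mul(-1, Add(-5, -4))) = Add(-14, Mul(-1, -9)) = Add(-14, 9) = -5)
Mul(Mul(13, 3), J) = Mul(Mul(13, 3), -5) = Mul(39, -5) = -195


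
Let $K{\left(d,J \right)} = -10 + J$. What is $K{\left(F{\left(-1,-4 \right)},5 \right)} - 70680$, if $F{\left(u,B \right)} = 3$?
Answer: $-70685$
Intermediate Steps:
$K{\left(F{\left(-1,-4 \right)},5 \right)} - 70680 = \left(-10 + 5\right) - 70680 = -5 - 70680 = -70685$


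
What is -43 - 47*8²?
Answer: -3051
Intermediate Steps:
-43 - 47*8² = -43 - 47*64 = -43 - 3008 = -3051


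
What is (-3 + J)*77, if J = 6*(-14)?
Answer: -6699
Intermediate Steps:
J = -84
(-3 + J)*77 = (-3 - 84)*77 = -87*77 = -6699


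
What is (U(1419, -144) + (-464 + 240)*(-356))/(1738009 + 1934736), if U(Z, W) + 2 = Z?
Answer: 81161/3672745 ≈ 0.022098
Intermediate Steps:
U(Z, W) = -2 + Z
(U(1419, -144) + (-464 + 240)*(-356))/(1738009 + 1934736) = ((-2 + 1419) + (-464 + 240)*(-356))/(1738009 + 1934736) = (1417 - 224*(-356))/3672745 = (1417 + 79744)*(1/3672745) = 81161*(1/3672745) = 81161/3672745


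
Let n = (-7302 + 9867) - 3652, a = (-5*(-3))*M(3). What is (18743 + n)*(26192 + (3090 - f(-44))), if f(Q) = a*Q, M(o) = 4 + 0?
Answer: 563614832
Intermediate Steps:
M(o) = 4
a = 60 (a = -5*(-3)*4 = 15*4 = 60)
n = -1087 (n = 2565 - 3652 = -1087)
f(Q) = 60*Q
(18743 + n)*(26192 + (3090 - f(-44))) = (18743 - 1087)*(26192 + (3090 - 60*(-44))) = 17656*(26192 + (3090 - 1*(-2640))) = 17656*(26192 + (3090 + 2640)) = 17656*(26192 + 5730) = 17656*31922 = 563614832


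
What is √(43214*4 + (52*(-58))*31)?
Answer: 16*√310 ≈ 281.71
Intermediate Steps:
√(43214*4 + (52*(-58))*31) = √(172856 - 3016*31) = √(172856 - 93496) = √79360 = 16*√310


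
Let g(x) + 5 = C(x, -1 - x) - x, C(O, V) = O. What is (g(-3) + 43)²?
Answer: 1444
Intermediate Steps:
g(x) = -5 (g(x) = -5 + (x - x) = -5 + 0 = -5)
(g(-3) + 43)² = (-5 + 43)² = 38² = 1444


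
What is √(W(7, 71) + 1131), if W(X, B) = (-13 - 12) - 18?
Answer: 8*√17 ≈ 32.985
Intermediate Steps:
W(X, B) = -43 (W(X, B) = -25 - 18 = -43)
√(W(7, 71) + 1131) = √(-43 + 1131) = √1088 = 8*√17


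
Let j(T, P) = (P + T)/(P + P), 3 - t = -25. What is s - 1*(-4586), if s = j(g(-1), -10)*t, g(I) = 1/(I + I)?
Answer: 46007/10 ≈ 4600.7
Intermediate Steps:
t = 28 (t = 3 - 1*(-25) = 3 + 25 = 28)
g(I) = 1/(2*I)
j(T, P) = (P + T)/(2*P) (j(T, P) = (P + T)/((2*P)) = (P + T)*(1/(2*P)) = (P + T)/(2*P))
s = 147/10 (s = ((1/2)*(-10 + (1/2)/(-1))/(-10))*28 = ((1/2)*(-1/10)*(-10 + (1/2)*(-1)))*28 = ((1/2)*(-1/10)*(-10 - 1/2))*28 = ((1/2)*(-1/10)*(-21/2))*28 = (21/40)*28 = 147/10 ≈ 14.700)
s - 1*(-4586) = 147/10 - 1*(-4586) = 147/10 + 4586 = 46007/10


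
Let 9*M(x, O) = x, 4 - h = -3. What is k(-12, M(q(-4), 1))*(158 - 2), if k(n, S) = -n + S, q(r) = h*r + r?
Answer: 3952/3 ≈ 1317.3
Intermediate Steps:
h = 7 (h = 4 - 1*(-3) = 4 + 3 = 7)
q(r) = 8*r (q(r) = 7*r + r = 8*r)
M(x, O) = x/9
k(n, S) = S - n
k(-12, M(q(-4), 1))*(158 - 2) = ((8*(-4))/9 - 1*(-12))*(158 - 2) = ((1/9)*(-32) + 12)*156 = (-32/9 + 12)*156 = (76/9)*156 = 3952/3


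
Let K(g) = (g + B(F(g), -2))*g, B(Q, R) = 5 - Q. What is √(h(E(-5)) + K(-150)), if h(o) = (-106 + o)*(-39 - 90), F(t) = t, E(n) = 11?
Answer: √11505 ≈ 107.26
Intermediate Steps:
h(o) = 13674 - 129*o (h(o) = (-106 + o)*(-129) = 13674 - 129*o)
K(g) = 5*g (K(g) = (g + (5 - g))*g = 5*g)
√(h(E(-5)) + K(-150)) = √((13674 - 129*11) + 5*(-150)) = √((13674 - 1419) - 750) = √(12255 - 750) = √11505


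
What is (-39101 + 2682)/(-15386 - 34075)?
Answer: 36419/49461 ≈ 0.73632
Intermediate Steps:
(-39101 + 2682)/(-15386 - 34075) = -36419/(-49461) = -36419*(-1/49461) = 36419/49461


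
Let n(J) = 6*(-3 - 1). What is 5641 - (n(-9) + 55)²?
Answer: 4680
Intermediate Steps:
n(J) = -24 (n(J) = 6*(-4) = -24)
5641 - (n(-9) + 55)² = 5641 - (-24 + 55)² = 5641 - 1*31² = 5641 - 1*961 = 5641 - 961 = 4680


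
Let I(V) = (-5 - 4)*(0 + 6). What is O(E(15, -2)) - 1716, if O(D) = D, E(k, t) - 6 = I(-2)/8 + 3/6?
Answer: -6865/4 ≈ -1716.3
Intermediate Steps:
I(V) = -54 (I(V) = -9*6 = -54)
E(k, t) = -¼ (E(k, t) = 6 + (-54/8 + 3/6) = 6 + (-54*⅛ + 3*(⅙)) = 6 + (-27/4 + ½) = 6 - 25/4 = -¼)
O(E(15, -2)) - 1716 = -¼ - 1716 = -6865/4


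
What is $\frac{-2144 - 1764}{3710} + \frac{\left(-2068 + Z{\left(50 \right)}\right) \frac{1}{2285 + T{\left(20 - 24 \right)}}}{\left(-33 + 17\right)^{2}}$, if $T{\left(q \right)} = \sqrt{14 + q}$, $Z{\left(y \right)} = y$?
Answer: $- \frac{262033069831}{247945057920} + \frac{1009 \sqrt{10}}{668315520} \approx -1.0568$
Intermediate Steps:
$\frac{-2144 - 1764}{3710} + \frac{\left(-2068 + Z{\left(50 \right)}\right) \frac{1}{2285 + T{\left(20 - 24 \right)}}}{\left(-33 + 17\right)^{2}} = \frac{-2144 - 1764}{3710} + \frac{\left(-2068 + 50\right) \frac{1}{2285 + \sqrt{14 + \left(20 - 24\right)}}}{\left(-33 + 17\right)^{2}} = \left(-2144 - 1764\right) \frac{1}{3710} + \frac{\left(-2018\right) \frac{1}{2285 + \sqrt{14 - 4}}}{\left(-16\right)^{2}} = \left(-3908\right) \frac{1}{3710} + \frac{\left(-2018\right) \frac{1}{2285 + \sqrt{10}}}{256} = - \frac{1954}{1855} + - \frac{2018}{2285 + \sqrt{10}} \cdot \frac{1}{256} = - \frac{1954}{1855} - \frac{1009}{128 \left(2285 + \sqrt{10}\right)}$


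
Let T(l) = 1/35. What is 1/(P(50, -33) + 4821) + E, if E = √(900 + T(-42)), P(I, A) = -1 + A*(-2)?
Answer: 1/4886 + 17*√3815/35 ≈ 30.001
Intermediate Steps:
P(I, A) = -1 - 2*A
T(l) = 1/35
E = 17*√3815/35 (E = √(900 + 1/35) = √(31501/35) = 17*√3815/35 ≈ 30.000)
1/(P(50, -33) + 4821) + E = 1/((-1 - 2*(-33)) + 4821) + 17*√3815/35 = 1/((-1 + 66) + 4821) + 17*√3815/35 = 1/(65 + 4821) + 17*√3815/35 = 1/4886 + 17*√3815/35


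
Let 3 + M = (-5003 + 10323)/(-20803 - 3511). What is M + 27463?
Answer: 333828560/12157 ≈ 27460.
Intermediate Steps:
M = -39131/12157 (M = -3 + (-5003 + 10323)/(-20803 - 3511) = -3 + 5320/(-24314) = -3 + 5320*(-1/24314) = -3 - 2660/12157 = -39131/12157 ≈ -3.2188)
M + 27463 = -39131/12157 + 27463 = 333828560/12157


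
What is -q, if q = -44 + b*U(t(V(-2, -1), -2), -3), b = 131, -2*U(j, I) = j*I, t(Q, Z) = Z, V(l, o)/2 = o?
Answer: 437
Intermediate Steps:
V(l, o) = 2*o
U(j, I) = -I*j/2 (U(j, I) = -j*I/2 = -I*j/2)
q = -437 (q = -44 + 131*(-½*(-3)*(-2)) = -44 + 131*(-3) = -44 - 393 = -437)
-q = -1*(-437) = 437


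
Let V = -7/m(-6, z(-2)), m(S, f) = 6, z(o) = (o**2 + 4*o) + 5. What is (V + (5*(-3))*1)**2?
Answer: 9409/36 ≈ 261.36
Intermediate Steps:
z(o) = 5 + o**2 + 4*o
V = -7/6 ≈ -1.1667
(V + (5*(-3))*1)**2 = (-7/6 + (5*(-3))*1)**2 = (-7/6 - 15*1)**2 = (-7/6 - 15)**2 = (-97/6)**2 = 9409/36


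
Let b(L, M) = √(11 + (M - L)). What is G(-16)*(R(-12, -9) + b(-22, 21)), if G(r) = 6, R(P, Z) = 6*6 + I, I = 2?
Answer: 228 + 18*√6 ≈ 272.09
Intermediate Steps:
R(P, Z) = 38 (R(P, Z) = 6*6 + 2 = 36 + 2 = 38)
b(L, M) = √(11 + M - L)
G(-16)*(R(-12, -9) + b(-22, 21)) = 6*(38 + √(11 + 21 - 1*(-22))) = 6*(38 + √(11 + 21 + 22)) = 6*(38 + √54) = 6*(38 + 3*√6) = 228 + 18*√6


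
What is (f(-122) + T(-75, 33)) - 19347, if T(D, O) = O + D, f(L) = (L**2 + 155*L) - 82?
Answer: -23497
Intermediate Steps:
f(L) = -82 + L**2 + 155*L
T(D, O) = D + O
(f(-122) + T(-75, 33)) - 19347 = ((-82 + (-122)**2 + 155*(-122)) + (-75 + 33)) - 19347 = ((-82 + 14884 - 18910) - 42) - 19347 = (-4108 - 42) - 19347 = -4150 - 19347 = -23497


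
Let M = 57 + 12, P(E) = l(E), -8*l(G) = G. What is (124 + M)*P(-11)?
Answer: 2123/8 ≈ 265.38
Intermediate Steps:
l(G) = -G/8
P(E) = -E/8
M = 69
(124 + M)*P(-11) = (124 + 69)*(-1/8*(-11)) = 193*(11/8) = 2123/8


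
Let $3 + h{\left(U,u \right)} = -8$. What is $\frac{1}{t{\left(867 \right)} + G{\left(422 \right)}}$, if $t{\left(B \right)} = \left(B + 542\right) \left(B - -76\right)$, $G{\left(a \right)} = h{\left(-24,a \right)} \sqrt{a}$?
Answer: $\frac{1328687}{1765409092907} + \frac{11 \sqrt{422}}{1765409092907} \approx 7.5275 \cdot 10^{-7}$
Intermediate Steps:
$h{\left(U,u \right)} = -11$ ($h{\left(U,u \right)} = -3 - 8 = -11$)
$G{\left(a \right)} = - 11 \sqrt{a}$
$t{\left(B \right)} = \left(76 + B\right) \left(542 + B\right)$ ($t{\left(B \right)} = \left(542 + B\right) \left(B + 76\right) = \left(542 + B\right) \left(76 + B\right) = \left(76 + B\right) \left(542 + B\right)$)
$\frac{1}{t{\left(867 \right)} + G{\left(422 \right)}} = \frac{1}{\left(41192 + 867^{2} + 618 \cdot 867\right) - 11 \sqrt{422}} = \frac{1}{\left(41192 + 751689 + 535806\right) - 11 \sqrt{422}} = \frac{1}{1328687 - 11 \sqrt{422}}$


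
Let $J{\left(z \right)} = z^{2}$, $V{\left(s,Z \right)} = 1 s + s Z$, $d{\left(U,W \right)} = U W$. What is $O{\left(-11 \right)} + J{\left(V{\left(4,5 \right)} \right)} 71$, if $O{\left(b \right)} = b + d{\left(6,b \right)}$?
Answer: $40819$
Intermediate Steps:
$V{\left(s,Z \right)} = s + Z s$
$O{\left(b \right)} = 7 b$ ($O{\left(b \right)} = b + 6 b = 7 b$)
$O{\left(-11 \right)} + J{\left(V{\left(4,5 \right)} \right)} 71 = 7 \left(-11\right) + \left(4 \left(1 + 5\right)\right)^{2} \cdot 71 = -77 + \left(4 \cdot 6\right)^{2} \cdot 71 = -77 + 24^{2} \cdot 71 = -77 + 576 \cdot 71 = -77 + 40896 = 40819$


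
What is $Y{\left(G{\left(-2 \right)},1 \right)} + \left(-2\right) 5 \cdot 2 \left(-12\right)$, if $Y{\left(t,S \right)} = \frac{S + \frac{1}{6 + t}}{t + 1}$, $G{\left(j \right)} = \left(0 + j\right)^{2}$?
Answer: $\frac{12011}{50} \approx 240.22$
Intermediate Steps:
$G{\left(j \right)} = j^{2}$
$Y{\left(t,S \right)} = \frac{S + \frac{1}{6 + t}}{1 + t}$
$Y{\left(G{\left(-2 \right)},1 \right)} + \left(-2\right) 5 \cdot 2 \left(-12\right) = \frac{1 + 6 \cdot 1 + 1 \left(-2\right)^{2}}{6 + \left(\left(-2\right)^{2}\right)^{2} + 7 \left(-2\right)^{2}} + \left(-2\right) 5 \cdot 2 \left(-12\right) = \frac{1 + 6 + 1 \cdot 4}{6 + 4^{2} + 7 \cdot 4} + \left(-10\right) 2 \left(-12\right) = \frac{1 + 6 + 4}{6 + 16 + 28} - -240 = \frac{1}{50} \cdot 11 + 240 = \frac{11}{50} + 240 = \frac{12011}{50}$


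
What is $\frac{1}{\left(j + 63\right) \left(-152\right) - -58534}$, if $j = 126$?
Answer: $\frac{1}{29806} \approx 3.355 \cdot 10^{-5}$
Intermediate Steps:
$\frac{1}{\left(j + 63\right) \left(-152\right) - -58534} = \frac{1}{\left(126 + 63\right) \left(-152\right) - -58534} = \frac{1}{189 \left(-152\right) + 58534} = \frac{1}{-28728 + 58534} = \frac{1}{29806}$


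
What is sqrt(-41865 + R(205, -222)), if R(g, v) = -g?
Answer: I*sqrt(42070) ≈ 205.11*I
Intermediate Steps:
sqrt(-41865 + R(205, -222)) = sqrt(-41865 - 1*205) = sqrt(-41865 - 205) = sqrt(-42070) = I*sqrt(42070)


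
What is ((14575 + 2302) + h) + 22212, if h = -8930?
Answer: 30159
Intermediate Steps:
((14575 + 2302) + h) + 22212 = ((14575 + 2302) - 8930) + 22212 = (16877 - 8930) + 22212 = 7947 + 22212 = 30159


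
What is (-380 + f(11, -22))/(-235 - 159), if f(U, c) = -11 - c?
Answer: 369/394 ≈ 0.93655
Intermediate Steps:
(-380 + f(11, -22))/(-235 - 159) = (-380 + (-11 - 1*(-22)))/(-235 - 159) = (-380 + (-11 + 22))/(-394) = (-380 + 11)*(-1/394) = -369*(-1/394) = 369/394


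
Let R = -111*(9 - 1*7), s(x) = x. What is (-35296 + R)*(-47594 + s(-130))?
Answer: 1695061032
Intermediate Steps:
R = -222 (R = -111*(9 - 7) = -111*2 = -222)
(-35296 + R)*(-47594 + s(-130)) = (-35296 - 222)*(-47594 - 130) = -35518*(-47724) = 1695061032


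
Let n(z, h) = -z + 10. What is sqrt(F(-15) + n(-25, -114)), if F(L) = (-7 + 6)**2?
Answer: 6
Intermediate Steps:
F(L) = 1 (F(L) = (-1)**2 = 1)
n(z, h) = 10 - z
sqrt(F(-15) + n(-25, -114)) = sqrt(1 + (10 - 1*(-25))) = sqrt(1 + (10 + 25)) = sqrt(1 + 35) = sqrt(36) = 6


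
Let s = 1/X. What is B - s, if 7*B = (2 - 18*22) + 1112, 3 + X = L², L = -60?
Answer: 2582639/25179 ≈ 102.57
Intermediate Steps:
X = 3597 (X = -3 + (-60)² = -3 + 3600 = 3597)
s = 1/3597 ≈ 0.00027801
B = 718/7 (B = ((2 - 18*22) + 1112)/7 = ((2 - 396) + 1112)/7 = (-394 + 1112)/7 = (⅐)*718 = 718/7 ≈ 102.57)
B - s = 718/7 - 1*1/3597 = 718/7 - 1/3597 = 2582639/25179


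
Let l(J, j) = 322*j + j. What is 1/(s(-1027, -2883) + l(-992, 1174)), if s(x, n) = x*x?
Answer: 1/1433931 ≈ 6.9738e-7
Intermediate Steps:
l(J, j) = 323*j
s(x, n) = x**2
1/(s(-1027, -2883) + l(-992, 1174)) = 1/((-1027)**2 + 323*1174) = 1/(1054729 + 379202) = 1/1433931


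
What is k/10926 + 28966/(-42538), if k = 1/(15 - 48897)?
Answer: -7735149194825/11359448164908 ≈ -0.68094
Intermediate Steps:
k = -1/48882 (k = 1/(-48882) = -1/48882 ≈ -2.0457e-5)
k/10926 + 28966/(-42538) = -1/48882/10926 + 28966/(-42538) = -1/48882*1/10926 + 28966*(-1/42538) = -1/534084732 - 14483/21269 = -7735149194825/11359448164908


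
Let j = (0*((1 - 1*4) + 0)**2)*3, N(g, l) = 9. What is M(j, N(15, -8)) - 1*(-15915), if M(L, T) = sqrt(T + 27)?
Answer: 15921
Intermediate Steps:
j = 0 (j = (0*((1 - 4) + 0)**2)*3 = (0*(-3 + 0)**2)*3 = (0*(-3)**2)*3 = (0*9)*3 = 0*3 = 0)
M(L, T) = sqrt(27 + T)
M(j, N(15, -8)) - 1*(-15915) = sqrt(27 + 9) - 1*(-15915) = sqrt(36) + 15915 = 6 + 15915 = 15921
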